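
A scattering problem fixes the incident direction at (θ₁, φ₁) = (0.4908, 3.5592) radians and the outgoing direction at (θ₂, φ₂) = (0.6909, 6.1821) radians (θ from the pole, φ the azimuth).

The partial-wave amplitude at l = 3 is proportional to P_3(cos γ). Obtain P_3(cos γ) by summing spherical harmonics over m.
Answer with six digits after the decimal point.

-0.444574

Term-by-term m-sum for l=3 (normalisation 4π/7 = 1.795196):
  m=-3: (-0.013658, -0.041497) × (0.103033, 0.032240) = (-0.000069, -0.004716)  (running Σ = (-0.000069, -0.004716))
  m=-2: (0.134363, 0.148464) × (0.313308, 0.064219) = (0.032563, 0.055144)  (running Σ = (0.032493, 0.050428))
  m=-1: (-0.402281, -0.178494) × (0.403567, 0.040934) = (-0.155041, -0.088501)  (running Σ = (-0.122547, -0.038074))
  m=0: (0.292669, -0.000000) × (-0.008719, 0.000000) = (-0.002552, 0.000000)  (running Σ = (-0.125099, -0.038074))
  m=1: (0.402281, -0.178494) × (-0.403567, 0.040934) = (-0.155041, 0.088501)  (running Σ = (-0.280140, 0.050428))
  m=2: (0.134363, -0.148464) × (0.313308, -0.064219) = (0.032563, -0.055144)  (running Σ = (-0.247577, -0.004716))
  m=3: (0.013658, -0.041497) × (-0.103033, 0.032240) = (-0.000069, 0.004716)  (running Σ = (-0.247646, 0.000000))
Total Σ_m = (-0.247646, 0.000000). Multiply by 1.795196: (-0.444574, 0.000000). P_3(cos γ) = -0.444574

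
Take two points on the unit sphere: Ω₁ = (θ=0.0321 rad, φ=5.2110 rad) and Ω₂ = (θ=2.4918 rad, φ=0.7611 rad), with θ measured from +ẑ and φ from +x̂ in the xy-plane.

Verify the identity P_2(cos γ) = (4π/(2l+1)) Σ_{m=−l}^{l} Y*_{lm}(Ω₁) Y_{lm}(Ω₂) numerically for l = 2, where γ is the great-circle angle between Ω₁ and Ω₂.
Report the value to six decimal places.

Term-by-term m-sum for l=2 (normalisation 4π/5 = 2.513274):
  m=-2: Y*=-0.000216-0.000334i  Y=+0.006869-0.141229i  product -0.000049+0.000028i
  m=-1: Y*=+0.011851-0.021765i  Y=-0.269469+0.256682i  product +0.002393+0.008907i
  m=+0: Y*=+0.629809-0.000000i  Y=+0.284435+0.000000i  product +0.179140+0.000000i
  m=+1: Y*=-0.011851-0.021765i  Y=+0.269469+0.256682i  product +0.002393-0.008907i
  m=+2: Y*=-0.000216+0.000334i  Y=+0.006869+0.141229i  product -0.000049-0.000028i
Accumulated sum +0.183829-0.000000i; after 4π/(2l+1) scaling, +0.462012-0.000000i ⇒ P_2 = 0.462012

0.462012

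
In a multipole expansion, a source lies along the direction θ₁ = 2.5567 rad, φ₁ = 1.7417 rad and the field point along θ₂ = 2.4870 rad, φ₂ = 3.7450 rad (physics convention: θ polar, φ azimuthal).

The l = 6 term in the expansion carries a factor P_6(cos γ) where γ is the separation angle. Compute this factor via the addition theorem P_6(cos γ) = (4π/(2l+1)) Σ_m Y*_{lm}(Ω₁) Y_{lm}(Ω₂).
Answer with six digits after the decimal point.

0.307451

Summing Y*_{l m}(θ₁,φ₁)·Y_{l m}(θ₂,φ₂) over m ∈ [−6, 6]; prefactor 4π/(2·6+1) = 0.966644:
  [-6]  conj(Y_{6,-6})(Ω₁) = (-0.007098, -0.011698) ; Y_{6,-6}(Ω₂) = (-0.021838, 0.011337) ; Δ = (0.000288, 0.000175)
  [-5]  conj(Y_{6,-5})(Ω₁) = (0.053989, -0.046998) ; Y_{6,-5}(Ω₂) = (-0.110198, -0.013797) ; Δ = (-0.006598, 0.004434)
  [-4]  conj(Y_{6,-4})(Ω₁) = (0.170841, 0.139177) ; Y_{6,-4}(Ω₂) = (-0.216749, -0.193179) ; Δ = (-0.010144, -0.063169)
  [-3]  conj(Y_{6,-3})(Ω₁) = (-0.208356, 0.370132) ; Y_{6,-3}(Ω₂) = (-0.108481, -0.444399) ; Δ = (0.187089, 0.052441)
  [-2]  conj(Y_{6,-2})(Ω₁) = (-0.414807, -0.147577) ; Y_{6,-2}(Ω₂) = (0.117834, -0.309312) ; Δ = (-0.094526, 0.110915)
  [-1]  conj(Y_{6,-1})(Ω₁) = (0.002987, -0.017305) ; Y_{6,-1}(Ω₂) = (-0.132740, 0.091478) ; Δ = (0.001187, 0.002570)
  [+0]  conj(Y_{6,0})(Ω₁) = (-0.421482, -0.000000) ; Y_{6,0}(Ω₂) = (-0.387842, 0.000000) ; Δ = (0.163469, 0.000000)
  [+1]  conj(Y_{6,1})(Ω₁) = (-0.002987, -0.017305) ; Y_{6,1}(Ω₂) = (0.132740, 0.091478) ; Δ = (0.001187, -0.002570)
  [+2]  conj(Y_{6,2})(Ω₁) = (-0.414807, 0.147577) ; Y_{6,2}(Ω₂) = (0.117834, 0.309312) ; Δ = (-0.094526, -0.110915)
  [+3]  conj(Y_{6,3})(Ω₁) = (0.208356, 0.370132) ; Y_{6,3}(Ω₂) = (0.108481, -0.444399) ; Δ = (0.187089, -0.052441)
  [+4]  conj(Y_{6,4})(Ω₁) = (0.170841, -0.139177) ; Y_{6,4}(Ω₂) = (-0.216749, 0.193179) ; Δ = (-0.010144, 0.063169)
  [+5]  conj(Y_{6,5})(Ω₁) = (-0.053989, -0.046998) ; Y_{6,5}(Ω₂) = (0.110198, -0.013797) ; Δ = (-0.006598, -0.004434)
  [+6]  conj(Y_{6,6})(Ω₁) = (-0.007098, 0.011698) ; Y_{6,6}(Ω₂) = (-0.021838, -0.011337) ; Δ = (0.000288, -0.000175)
Σ over m = (0.318061, 0.000000); ×(4π/13) → (0.307451, 0.000000). Real part: 0.307451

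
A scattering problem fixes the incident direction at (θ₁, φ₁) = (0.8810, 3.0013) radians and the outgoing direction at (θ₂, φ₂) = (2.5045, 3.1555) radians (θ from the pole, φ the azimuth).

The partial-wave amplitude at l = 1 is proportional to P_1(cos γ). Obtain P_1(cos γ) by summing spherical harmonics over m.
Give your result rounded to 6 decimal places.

Summing Y*_{l m}(θ₁,φ₁)·Y_{l m}(θ₂,φ₂) over m ∈ [−1, 1]; prefactor 4π/(2·1+1) = 4.188790:
  term(m=-1) = 0.05412 - 0.00841j   from Y*(Ω₁)=-0.26389 + 0.03727j, Y(Ω₂)=-0.20550 + 0.00286j
  term(m=+0) = -0.12212 + 0.00000j   from Y*(Ω₁)=0.31094 + 0.00000j, Y(Ω₂)=-0.39275 + 0.00000j
  term(m=+1) = 0.05412 + 0.00841j   from Y*(Ω₁)=0.26389 + 0.03727j, Y(Ω₂)=0.20550 + 0.00286j
Accumulated sum -0.01388 + 0.00000j; after 4π/(2l+1) scaling, -0.05812 + 0.00000j ⇒ P_1 = -0.058124

-0.058124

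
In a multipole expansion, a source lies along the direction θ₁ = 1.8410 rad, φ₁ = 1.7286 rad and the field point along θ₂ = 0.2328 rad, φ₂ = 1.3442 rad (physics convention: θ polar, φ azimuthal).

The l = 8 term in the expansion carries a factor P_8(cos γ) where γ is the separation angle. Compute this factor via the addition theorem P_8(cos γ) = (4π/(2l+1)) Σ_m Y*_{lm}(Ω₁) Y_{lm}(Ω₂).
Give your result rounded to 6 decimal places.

Summing Y*_{l m}(θ₁,φ₁)·Y_{l m}(θ₂,φ₂) over m ∈ [−8, 8]; prefactor 4π/(2·8+1) = 0.739198:
  term(m=-8) = -0.00000 + 0.00000j   from Y*(Ω₁)=0.11639 + 0.36541j, Y(Ω₂)=-0.00000 + 0.00000j
  term(m=-7) = 0.00003 - 0.00001j   from Y*(Ω₁)=-0.37954 + 0.19097j, Y(Ω₂)=-0.00007 - 0.00000j
  term(m=-6) = -0.00001 + 0.00001j   from Y*(Ω₁)=-0.01211 - 0.01683j, Y(Ω₂)=-0.00016 - 0.00073j
  term(m=-5) = -0.00069 + 0.00190j   from Y*(Ω₁)=-0.24729 + 0.24550j, Y(Ω₂)=0.00525 - 0.00246j
  term(m=-4) = -0.00017 - 0.00506j   from Y*(Ω₁)=-0.12310 - 0.08998j, Y(Ω₂)=0.02047 + 0.02614j
  term(m=-3) = -0.01586 - 0.03574j   from Y*(Ω₁)=-0.12801 + 0.24990j, Y(Ω₂)=-0.08753 + 0.10829j
  term(m=-2) = 0.05861 + 0.05670j   from Y*(Ω₁)=-0.19280 - 0.06295j, Y(Ω₂)=-0.36149 - 0.17605j
  term(m=-1) = 0.15392 + 0.06226j   from Y*(Ω₁)=-0.03862 + 0.24273j, Y(Ω₂)=0.15177 - 0.65828j
  term(m=+0) = -0.05943 + 0.00000j   from Y*(Ω₁)=-0.21602 + 0.00000j, Y(Ω₂)=0.27512 + 0.00000j
  term(m=+1) = 0.15392 - 0.06226j   from Y*(Ω₁)=0.03862 + 0.24273j, Y(Ω₂)=-0.15177 - 0.65828j
  term(m=+2) = 0.05861 - 0.05670j   from Y*(Ω₁)=-0.19280 + 0.06295j, Y(Ω₂)=-0.36149 + 0.17605j
  term(m=+3) = -0.01586 + 0.03574j   from Y*(Ω₁)=0.12801 + 0.24990j, Y(Ω₂)=0.08753 + 0.10829j
  term(m=+4) = -0.00017 + 0.00506j   from Y*(Ω₁)=-0.12310 + 0.08998j, Y(Ω₂)=0.02047 - 0.02614j
  term(m=+5) = -0.00069 - 0.00190j   from Y*(Ω₁)=0.24729 + 0.24550j, Y(Ω₂)=-0.00525 - 0.00246j
  term(m=+6) = -0.00001 - 0.00001j   from Y*(Ω₁)=-0.01211 + 0.01683j, Y(Ω₂)=-0.00016 + 0.00073j
  term(m=+7) = 0.00003 + 0.00001j   from Y*(Ω₁)=0.37954 + 0.19097j, Y(Ω₂)=0.00007 - 0.00000j
  term(m=+8) = -0.00000 - 0.00000j   from Y*(Ω₁)=0.11639 - 0.36541j, Y(Ω₂)=-0.00000 - 0.00000j
Total Σ_m = 0.33223 + 0.00000j. Multiply by 0.739198: 0.24558 + 0.00000j. P_8(cos γ) = 0.245581

0.245581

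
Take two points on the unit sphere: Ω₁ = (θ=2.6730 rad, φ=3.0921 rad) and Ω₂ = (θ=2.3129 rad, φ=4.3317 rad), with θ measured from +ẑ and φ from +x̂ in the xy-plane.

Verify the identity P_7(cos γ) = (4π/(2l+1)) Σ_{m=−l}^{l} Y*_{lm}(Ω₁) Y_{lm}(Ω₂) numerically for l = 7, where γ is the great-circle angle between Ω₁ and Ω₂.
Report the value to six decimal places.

0.113106

Addition theorem: P_7(cos γ) = (4π/15) Σ_m Y*_{lm}(Ω₁) Y_{lm}(Ω₂), m = −7…7:
  m=-7: (-0.001803, 0.000651) × (0.027115, 0.052496) = (-0.000083, -0.000077)  (running Σ = (-0.000083, -0.000077))
  m=-6: (-0.013546, 0.004145) × (-0.132650, 0.153290) = (0.001161, -0.002626)  (running Σ = (0.001078, -0.002703))
  m=-5: (-0.062489, 0.015787) × (-0.372492, -0.128691) = (0.025308, 0.002161)  (running Σ = (0.026387, -0.000542))
  m=-4: (-0.196262, 0.039370) × (-0.020650, -0.429508) = (0.020962, 0.083483)  (running Σ = (0.047349, 0.082941))
  m=-3: (-0.414017, 0.061928) × (0.108288, -0.049497) = (-0.041768, 0.027199)  (running Σ = (0.005581, 0.110140))
  m=-2: (-0.511436, 0.050791) × (-0.224941, -0.214386) = (0.125932, 0.098220)  (running Σ = (0.131513, 0.208360))
  m=-1: (-0.149667, 0.007413) × (0.100198, -0.250363) = (-0.013140, 0.038214)  (running Σ = (0.118373, 0.246574))
  m=0: (0.425573, -0.000000) × (-0.239055, 0.000000) = (-0.101735, 0.000000)  (running Σ = (0.016637, 0.246574))
  m=1: (0.149667, 0.007413) × (-0.100198, -0.250363) = (-0.013140, -0.038214)  (running Σ = (0.003497, 0.208360))
  m=2: (-0.511436, -0.050791) × (-0.224941, 0.214386) = (0.125932, -0.098220)  (running Σ = (0.129429, 0.110140))
  m=3: (0.414017, 0.061928) × (-0.108288, -0.049497) = (-0.041768, -0.027199)  (running Σ = (0.087661, 0.082941))
  m=4: (-0.196262, -0.039370) × (-0.020650, 0.429508) = (0.020962, -0.083483)  (running Σ = (0.108624, -0.000542))
  m=5: (0.062489, 0.015787) × (0.372492, -0.128691) = (0.025308, -0.002161)  (running Σ = (0.133932, -0.002703))
  m=6: (-0.013546, -0.004145) × (-0.132650, -0.153290) = (0.001161, 0.002626)  (running Σ = (0.135093, -0.000077))
  m=7: (0.001803, 0.000651) × (-0.027115, 0.052496) = (-0.000083, 0.000077)  (running Σ = (0.135010, -0.000000))
Σ over m = (0.135010, -0.000000); ×(4π/15) → (0.113106, -0.000000). Real part: 0.113106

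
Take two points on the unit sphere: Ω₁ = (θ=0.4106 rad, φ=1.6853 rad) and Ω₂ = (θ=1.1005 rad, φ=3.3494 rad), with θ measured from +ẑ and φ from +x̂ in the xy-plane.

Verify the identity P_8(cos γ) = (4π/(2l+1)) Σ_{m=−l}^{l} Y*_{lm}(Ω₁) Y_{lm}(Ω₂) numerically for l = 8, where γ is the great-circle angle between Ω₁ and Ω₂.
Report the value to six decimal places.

-0.278794

Term-by-term m-sum for l=8 (normalisation 4π/17 = 0.739198):
  term(m=-8) = 0.00005 - 0.00005j   from Y*(Ω₁)=0.00020 + 0.00026j, Y(Ω₂)=-0.01881 - 0.20467j
  term(m=-7) = 0.00078 + 0.00101j   from Y*(Ω₁)=0.00219 - 0.00212j, Y(Ω₂)=-0.04843 + 0.41511j
  term(m=-6) = -0.00589 + 0.00369j   from Y*(Ω₁)=-0.01367 - 0.01121j, Y(Ω₂)=0.12507 - 0.37248j
  term(m=-5) = -0.00054 - 0.00108j   from Y*(Ω₁)=-0.03933 + 0.06102j, Y(Ω₂)=-0.00843 + 0.01433j
  term(m=-4) = -0.06847 + 0.02681j   from Y*(Ω₁)=0.19318 + 0.09523j, Y(Ω₂)=-0.23009 + 0.25221j
  term(m=-3) = -0.02385 - 0.08297j   from Y*(Ω₁)=0.14932 - 0.41747j, Y(Ω₂)=0.15809 - 0.11368j
  term(m=-2) = -0.13562 + 0.02561j   from Y*(Ω₁)=-0.53253 - 0.12413j, Y(Ω₂)=0.23092 - 0.10191j
  term(m=-1) = -0.00397 - 0.04238j   from Y*(Ω₁)=-0.01942 + 0.16887j, Y(Ω₂)=-0.24503 + 0.05167j
  term(m=+0) = 0.09786 + 0.00000j   from Y*(Ω₁)=-0.44713 + 0.00000j, Y(Ω₂)=-0.21887 + 0.00000j
  term(m=+1) = -0.00397 + 0.04238j   from Y*(Ω₁)=0.01942 + 0.16887j, Y(Ω₂)=0.24503 + 0.05167j
  term(m=+2) = -0.13562 - 0.02561j   from Y*(Ω₁)=-0.53253 + 0.12413j, Y(Ω₂)=0.23092 + 0.10191j
  term(m=+3) = -0.02385 + 0.08297j   from Y*(Ω₁)=-0.14932 - 0.41747j, Y(Ω₂)=-0.15809 - 0.11368j
  term(m=+4) = -0.06847 - 0.02681j   from Y*(Ω₁)=0.19318 - 0.09523j, Y(Ω₂)=-0.23009 - 0.25221j
  term(m=+5) = -0.00054 + 0.00108j   from Y*(Ω₁)=0.03933 + 0.06102j, Y(Ω₂)=0.00843 + 0.01433j
  term(m=+6) = -0.00589 - 0.00369j   from Y*(Ω₁)=-0.01367 + 0.01121j, Y(Ω₂)=0.12507 + 0.37248j
  term(m=+7) = 0.00078 - 0.00101j   from Y*(Ω₁)=-0.00219 - 0.00212j, Y(Ω₂)=0.04843 + 0.41511j
  term(m=+8) = 0.00005 + 0.00005j   from Y*(Ω₁)=0.00020 - 0.00026j, Y(Ω₂)=-0.01881 + 0.20467j
Σ over m = -0.37716 - 0.00000j; ×(4π/17) → -0.27879 - 0.00000j. Real part: -0.278794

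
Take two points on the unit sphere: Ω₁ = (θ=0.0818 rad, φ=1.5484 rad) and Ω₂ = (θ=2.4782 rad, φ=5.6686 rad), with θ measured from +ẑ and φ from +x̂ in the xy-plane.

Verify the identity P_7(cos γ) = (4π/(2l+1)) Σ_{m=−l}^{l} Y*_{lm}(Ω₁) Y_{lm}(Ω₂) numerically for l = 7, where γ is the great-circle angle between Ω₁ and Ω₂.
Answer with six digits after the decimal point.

Summing Y*_{l m}(θ₁,φ₁)·Y_{l m}(θ₂,φ₂) over m ∈ [−7, 7]; prefactor 4π/(2·7+1) = 0.837758:
  [-7]  conj(Y_{7,-7})(Ω₁) = -0.000000-0.000000i ; Y_{7,-7}(Ω₂) = -0.006697-0.015396i ; Δ = -0.000000+0.000000i
  [-6]  conj(Y_{7,-6})(Ω₁) = -0.000001+0.000000i ; Y_{7,-6}(Ω₂) = +0.068698+0.041734i ; Δ = -0.000000-0.000000i
  [-5]  conj(Y_{7,-5})(Ω₁) = +0.000002+0.000016i ; Y_{7,-5}(Ω₂) = -0.229179+0.015762i ; Δ = -0.000001-0.000004i
  [-4]  conj(Y_{7,-4})(Ω₁) = +0.000322-0.000029i ; Y_{7,-4}(Ω₂) = +0.326936-0.266144i ; Δ = +0.000098-0.000095i
  [-3]  conj(Y_{7,-3})(Ω₁) = -0.000318-0.004729i ; Y_{7,-3}(Ω₂) = -0.119357+0.426355i ; Δ = +0.002054+0.000429i
  [-2]  conj(Y_{7,-2})(Ω₁) = -0.048706+0.002183i ; Y_{7,-2}(Ω₂) = -0.028550-0.080295i ; Δ = +0.001566+0.003849i
  [-1]  conj(Y_{7,-1})(Ω₁) = +0.007147+0.319072i ; Y_{7,-1}(Ω₂) = -0.299582-0.211435i ; Δ = +0.065322-0.097099i
  [+0]  conj(Y_{7,0})(Ω₁) = +0.992546-0.000000i ; Y_{7,0}(Ω₂) = +0.209074+0.000000i ; Δ = +0.207516+0.000000i
  [+1]  conj(Y_{7,1})(Ω₁) = -0.007147+0.319072i ; Y_{7,1}(Ω₂) = +0.299582-0.211435i ; Δ = +0.065322+0.097099i
  [+2]  conj(Y_{7,2})(Ω₁) = -0.048706-0.002183i ; Y_{7,2}(Ω₂) = -0.028550+0.080295i ; Δ = +0.001566-0.003849i
  [+3]  conj(Y_{7,3})(Ω₁) = +0.000318-0.004729i ; Y_{7,3}(Ω₂) = +0.119357+0.426355i ; Δ = +0.002054-0.000429i
  [+4]  conj(Y_{7,4})(Ω₁) = +0.000322+0.000029i ; Y_{7,4}(Ω₂) = +0.326936+0.266144i ; Δ = +0.000098+0.000095i
  [+5]  conj(Y_{7,5})(Ω₁) = -0.000002+0.000016i ; Y_{7,5}(Ω₂) = +0.229179+0.015762i ; Δ = -0.000001+0.000004i
  [+6]  conj(Y_{7,6})(Ω₁) = -0.000001-0.000000i ; Y_{7,6}(Ω₂) = +0.068698-0.041734i ; Δ = -0.000000+0.000000i
  [+7]  conj(Y_{7,7})(Ω₁) = +0.000000-0.000000i ; Y_{7,7}(Ω₂) = +0.006697-0.015396i ; Δ = -0.000000-0.000000i
Accumulated sum +0.345593+0.000000i; after 4π/(2l+1) scaling, +0.289524+0.000000i ⇒ P_7 = 0.289524

0.289524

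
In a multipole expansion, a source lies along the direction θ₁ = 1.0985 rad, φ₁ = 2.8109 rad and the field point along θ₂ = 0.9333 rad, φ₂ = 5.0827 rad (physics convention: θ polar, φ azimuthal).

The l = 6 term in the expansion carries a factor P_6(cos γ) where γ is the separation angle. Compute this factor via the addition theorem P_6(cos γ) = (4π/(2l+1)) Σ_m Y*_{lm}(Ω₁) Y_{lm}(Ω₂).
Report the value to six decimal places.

Addition theorem: P_6(cos γ) = (4π/13) Σ_m Y*_{lm}(Ω₁) Y_{lm}(Ω₂), m = −6…6:
  term(m=-6) = (0.015201, -0.027409)   from Y*(Ω₁)=(-0.096781, -0.220644), Y(Ω₂)=(0.078836, 0.103474)
  term(m=-5) = (0.050587, 0.133012)   from Y*(Ω₁)=(0.035207, 0.424920), Y(Ω₂)=(0.320692, -0.092480)
  term(m=-4) = (-0.116480, -0.040886)   from Y*(Ω₁)=(0.070320, -0.277680), Y(Ω₂)=(0.038542, -0.429237)
  term(m=-3) = (-0.023534, 0.013859)   from Y*(Ω₁)=(0.082805, -0.126741), Y(Ω₂)=(-0.161661, -0.080067)
  term(m=-2) = (-0.014788, 0.086776)   from Y*(Ω₁)=(-0.267384, 0.208112), Y(Ω₂)=(0.191743, -0.175297)
  term(m=-1) = (0.006450, 0.007643)   from Y*(Ω₁)=(-0.032300, 0.011089), Y(Ω₂)=(-0.105981, -0.272992)
  term(m=+0) = (0.062706, 0.000000)   from Y*(Ω₁)=(0.336047, -0.000000), Y(Ω₂)=(0.186600, 0.000000)
  term(m=+1) = (0.006450, -0.007643)   from Y*(Ω₁)=(0.032300, 0.011089), Y(Ω₂)=(0.105981, -0.272992)
  term(m=+2) = (-0.014788, -0.086776)   from Y*(Ω₁)=(-0.267384, -0.208112), Y(Ω₂)=(0.191743, 0.175297)
  term(m=+3) = (-0.023534, -0.013859)   from Y*(Ω₁)=(-0.082805, -0.126741), Y(Ω₂)=(0.161661, -0.080067)
  term(m=+4) = (-0.116480, 0.040886)   from Y*(Ω₁)=(0.070320, 0.277680), Y(Ω₂)=(0.038542, 0.429237)
  term(m=+5) = (0.050587, -0.133012)   from Y*(Ω₁)=(-0.035207, 0.424920), Y(Ω₂)=(-0.320692, -0.092480)
  term(m=+6) = (0.015201, 0.027409)   from Y*(Ω₁)=(-0.096781, 0.220644), Y(Ω₂)=(0.078836, -0.103474)
Total Σ_m = (-0.102421, -0.000000). Multiply by 0.966644: (-0.099004, -0.000000). P_6(cos γ) = -0.099004

-0.099004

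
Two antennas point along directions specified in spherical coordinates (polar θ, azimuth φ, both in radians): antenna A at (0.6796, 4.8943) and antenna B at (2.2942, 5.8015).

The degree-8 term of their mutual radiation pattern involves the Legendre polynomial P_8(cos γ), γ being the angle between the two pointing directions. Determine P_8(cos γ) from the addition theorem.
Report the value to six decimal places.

Term-by-term m-sum for l=8 (normalisation 4π/17 = 0.739198):
  m=-8: (0.001446, 0.012463) × (-0.038884, -0.033550) = (0.000362, -0.000533)  (running Σ = (0.000362, -0.000533))
  m=-7: (-0.059383, 0.018201) × (0.176632, 0.041395) = (-0.011242, 0.000757)  (running Σ = (-0.010880, 0.000224))
  m=-6: (-0.086388, -0.166207) × (-0.360299, 0.092568) = (0.046511, 0.051887)  (running Σ = (0.035630, 0.052111))
  m=-5: (0.297357, -0.231372) × (0.338069, -0.304477) = (0.030080, -0.168758)  (running Σ = (0.065710, -0.116647))
  m=-4: (0.357163, 0.318119) × (-0.077659, 0.208885) = (-0.094187, 0.049901)  (running Σ = (-0.028477, -0.066746))
  m=-3: (-0.135268, 0.222755) × (0.027627, 0.218555) = (-0.052421, -0.023409)  (running Σ = (-0.080899, -0.090155))
  m=-2: (0.203569, 0.077513) × (-0.203282, -0.292452) = (-0.018713, -0.075291)  (running Σ = (-0.099611, -0.165447))
  m=-1: (-0.069097, 0.375639) × (-0.056304, -0.029433) = (0.014947, -0.019116)  (running Σ = (-0.084665, -0.184563))
  m=0: (0.103364, -0.000000) × (0.364406, 0.000000) = (0.037666, 0.000000)  (running Σ = (-0.046998, -0.184563))
  m=1: (0.069097, 0.375639) × (0.056304, -0.029433) = (0.014947, 0.019116)  (running Σ = (-0.032052, -0.165447))
  m=2: (0.203569, -0.077513) × (-0.203282, 0.292452) = (-0.018713, 0.075291)  (running Σ = (-0.050764, -0.090155))
  m=3: (0.135268, 0.222755) × (-0.027627, 0.218555) = (-0.052421, 0.023409)  (running Σ = (-0.103186, -0.066746))
  m=4: (0.357163, -0.318119) × (-0.077659, -0.208885) = (-0.094187, -0.049901)  (running Σ = (-0.197373, -0.116647))
  m=5: (-0.297357, -0.231372) × (-0.338069, -0.304477) = (0.030080, 0.168758)  (running Σ = (-0.167293, 0.052111))
  m=6: (-0.086388, 0.166207) × (-0.360299, -0.092568) = (0.046511, -0.051887)  (running Σ = (-0.120782, 0.000224))
  m=7: (0.059383, 0.018201) × (-0.176632, 0.041395) = (-0.011242, -0.000757)  (running Σ = (-0.132025, -0.000533))
  m=8: (0.001446, -0.012463) × (-0.038884, 0.033550) = (0.000362, 0.000533)  (running Σ = (-0.131663, -0.000000))
Accumulated sum (-0.131663, -0.000000); after 4π/(2l+1) scaling, (-0.097325, -0.000000) ⇒ P_8 = -0.097325

-0.097325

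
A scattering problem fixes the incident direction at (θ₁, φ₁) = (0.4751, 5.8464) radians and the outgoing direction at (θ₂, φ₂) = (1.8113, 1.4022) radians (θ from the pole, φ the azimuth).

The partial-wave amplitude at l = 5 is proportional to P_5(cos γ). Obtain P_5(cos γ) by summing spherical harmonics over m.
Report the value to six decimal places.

-0.335360

Addition theorem: P_5(cos γ) = (4π/11) Σ_m Y*_{lm}(Ω₁) Y_{lm}(Ω₂), m = −5…5:
  m=-5: -0.00535 - 0.00760j × 0.29945 - 0.26681j = -0.00363 - 0.00085j  (running Σ = -0.00363 - 0.00085j)
  m=-4: -0.01002 - 0.05626j × -0.24296 - 0.19423j = -0.00849 + 0.01561j  (running Σ = -0.01212 + 0.01477j)
  m=-3: 0.05215 - 0.19570j × 0.07514 - 0.13568j = -0.02263 - 0.02178j  (running Σ = -0.03475 - 0.00702j)
  m=-2: 0.27786 - 0.33175j × -0.29817 - 0.10453j = -0.11753 + 0.06987j  (running Σ = -0.15228 + 0.06286j)
  m=-1: 0.40631 - 0.18969j × 0.01427 - 0.08381j = -0.01010 - 0.03676j  (running Σ = -0.16238 + 0.02610j)
  m=0: -0.09976 + 0.00000j × -0.31287 + 0.00000j = 0.03121 + 0.00000j  (running Σ = -0.13117 + 0.02610j)
  m=1: -0.40631 - 0.18969j × -0.01427 - 0.08381j = -0.01010 + 0.03676j  (running Σ = -0.14128 + 0.06286j)
  m=2: 0.27786 + 0.33175j × -0.29817 + 0.10453j = -0.11753 - 0.06987j  (running Σ = -0.25880 - 0.00702j)
  m=3: -0.05215 - 0.19570j × -0.07514 - 0.13568j = -0.02263 + 0.02178j  (running Σ = -0.28144 + 0.01477j)
  m=4: -0.01002 + 0.05626j × -0.24296 + 0.19423j = -0.00849 - 0.01561j  (running Σ = -0.28993 - 0.00085j)
  m=5: 0.00535 - 0.00760j × -0.29945 - 0.26681j = -0.00363 + 0.00085j  (running Σ = -0.29356 + 0.00000j)
Accumulated sum -0.29356 + 0.00000j; after 4π/(2l+1) scaling, -0.33536 + 0.00000j ⇒ P_5 = -0.335360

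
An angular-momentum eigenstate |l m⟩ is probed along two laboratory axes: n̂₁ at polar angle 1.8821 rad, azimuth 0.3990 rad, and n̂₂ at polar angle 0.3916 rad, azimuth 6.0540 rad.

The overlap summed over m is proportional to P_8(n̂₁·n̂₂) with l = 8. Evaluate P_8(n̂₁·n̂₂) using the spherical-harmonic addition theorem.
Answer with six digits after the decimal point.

0.272279

Addition theorem: P_8(cos γ) = (4π/17) Σ_m Y*_{lm}(Ω₁) Y_{lm}(Ω₂), m = −8…8:
  term(m=-8) = +0.000025-0.000077i   from Y*(Ω₁)=-0.347117-0.017512i, Y(Ω₂)=-0.000060+0.000224i
  term(m=-7) = +0.000312+0.000956i   from Y*(Ω₁)=+0.420424-0.152797i, Y(Ω₂)=-0.000075+0.002247i
  term(m=-6) = -0.001270-0.000921i   from Y*(Ω₁)=-0.083660+0.077562i, Y(Ω₂)=+0.002673+0.013485i
  term(m=-5) = -0.018526+0.000012i   from Y*(Ω₁)=-0.127632+0.282608i, Y(Ω₂)=+0.024627+0.054433i
  term(m=-4) = +0.036681-0.026680i   from Y*(Ω₁)=+0.006071-0.240817i, Y(Ω₂)=+0.114557+0.149430i
  term(m=-3) = +0.026742-0.082417i   from Y*(Ω₁)=-0.076180-0.194220i, Y(Ω₂)=+0.320960+0.263584i
  term(m=-2) = +0.048651+0.149597i   from Y*(Ω₁)=+0.194964+0.199940i, Y(Ω₂)=+0.505158+0.249256i
  term(m=-1) = +0.032147+0.023350i   from Y*(Ω₁)=+0.147080+0.062011i, Y(Ω₂)=+0.242413+0.056551i
  term(m=+0) = +0.118819+0.000000i   from Y*(Ω₁)=-0.287461-0.000000i, Y(Ω₂)=-0.413340+0.000000i
  term(m=+1) = +0.032147-0.023350i   from Y*(Ω₁)=-0.147080+0.062011i, Y(Ω₂)=-0.242413+0.056551i
  term(m=+2) = +0.048651-0.149597i   from Y*(Ω₁)=+0.194964-0.199940i, Y(Ω₂)=+0.505158-0.249256i
  term(m=+3) = +0.026742+0.082417i   from Y*(Ω₁)=+0.076180-0.194220i, Y(Ω₂)=-0.320960+0.263584i
  term(m=+4) = +0.036681+0.026680i   from Y*(Ω₁)=+0.006071+0.240817i, Y(Ω₂)=+0.114557-0.149430i
  term(m=+5) = -0.018526-0.000012i   from Y*(Ω₁)=+0.127632+0.282608i, Y(Ω₂)=-0.024627+0.054433i
  term(m=+6) = -0.001270+0.000921i   from Y*(Ω₁)=-0.083660-0.077562i, Y(Ω₂)=+0.002673-0.013485i
  term(m=+7) = +0.000312-0.000956i   from Y*(Ω₁)=-0.420424-0.152797i, Y(Ω₂)=+0.000075+0.002247i
  term(m=+8) = +0.000025+0.000077i   from Y*(Ω₁)=-0.347117+0.017512i, Y(Ω₂)=-0.000060-0.000224i
Total Σ_m = +0.368344-0.000000i. Multiply by 0.739198: +0.272279-0.000000i. P_8(cos γ) = 0.272279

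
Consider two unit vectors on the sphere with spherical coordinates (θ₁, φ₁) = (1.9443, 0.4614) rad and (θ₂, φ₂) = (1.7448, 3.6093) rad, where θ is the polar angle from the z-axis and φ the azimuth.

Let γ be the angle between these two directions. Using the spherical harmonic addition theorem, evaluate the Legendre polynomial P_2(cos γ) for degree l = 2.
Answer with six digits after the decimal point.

0.593478

Expand P_2 via completeness: Σ_{m} conj(Y_{2,m}) at Ω₁ times Y_{2,m} at Ω₂ —
  m=-2: +0.202110+0.266972i × +0.222377-0.301573i = +0.125456-0.001583i  (running Σ = +0.125456-0.001583i)
  m=-1: -0.235008-0.116844i × +0.117582-0.059389i = -0.034572+0.000218i  (running Σ = +0.090884-0.001365i)
  m=0: -0.189420-0.000000i × -0.287032+0.000000i = +0.054370+0.000000i  (running Σ = +0.145254-0.001365i)
  m=1: +0.235008-0.116844i × -0.117582-0.059389i = -0.034572-0.000218i  (running Σ = +0.110682-0.001583i)
  m=2: +0.202110-0.266972i × +0.222377+0.301573i = +0.125456+0.001583i  (running Σ = +0.236138+0.000000i)
Σ over m = +0.236138+0.000000i; ×(4π/5) → +0.593478+0.000000i. Real part: 0.593478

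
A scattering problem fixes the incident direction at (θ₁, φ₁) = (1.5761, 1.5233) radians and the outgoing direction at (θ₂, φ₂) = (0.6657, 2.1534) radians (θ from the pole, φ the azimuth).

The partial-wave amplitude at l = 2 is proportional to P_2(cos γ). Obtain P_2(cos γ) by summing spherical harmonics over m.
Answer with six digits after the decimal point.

-0.132713

Addition theorem: P_2(cos γ) = (4π/5) Σ_m Y*_{lm}(Ω₁) Y_{lm}(Ω₂), m = −2…2:
  term(m=-2) = +0.017394-0.054189i   from Y*(Ω₁)=-0.384522+0.036637i, Y(Ω₂)=-0.058135+0.135387i
  term(m=-1) = -0.001242+0.000906i   from Y*(Ω₁)=-0.000195-0.004093i, Y(Ω₂)=-0.206467-0.313353i
  term(m=+0) = -0.085108-0.000000i   from Y*(Ω₁)=-0.315365-0.000000i, Y(Ω₂)=+0.269872+0.000000i
  term(m=+1) = -0.001242-0.000906i   from Y*(Ω₁)=+0.000195-0.004093i, Y(Ω₂)=+0.206467-0.313353i
  term(m=+2) = +0.017394+0.054189i   from Y*(Ω₁)=-0.384522-0.036637i, Y(Ω₂)=-0.058135-0.135387i
Accumulated sum -0.052805+0.000000i; after 4π/(2l+1) scaling, -0.132713+0.000000i ⇒ P_2 = -0.132713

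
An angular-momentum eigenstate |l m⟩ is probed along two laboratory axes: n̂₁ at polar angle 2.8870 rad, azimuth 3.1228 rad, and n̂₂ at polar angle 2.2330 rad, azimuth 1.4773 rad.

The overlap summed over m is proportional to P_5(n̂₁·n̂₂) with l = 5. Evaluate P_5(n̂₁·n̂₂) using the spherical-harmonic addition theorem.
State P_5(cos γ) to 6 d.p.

-0.103382

Addition theorem: P_5(cos γ) = (4π/11) Σ_m Y*_{lm}(Ω₁) Y_{lm}(Ω₂), m = −5…5:
  m=-5: Y*=-0.000468+0.000044i  Y=+0.063806-0.126399i  product -0.000024+0.000062i
  m=-4: Y*=-0.005698+0.000429i  Y=-0.324954-0.127530i  product +0.001906+0.000587i
  m=-3: Y*=-0.040991+0.002313i  Y=-0.112849+0.391723i  product +0.003720-0.016318i
  m=-2: Y*=-0.188136+0.007074i  Y=+0.085423+0.016162i  product -0.016186-0.002436i
  m=-1: Y*=-0.508773+0.009562i  Y=-0.030452+0.324752i  product +0.012388-0.165516i
  m=+0: Y*=-0.532111-0.000000i  Y=+0.176849+0.000000i  product -0.094103-0.000000i
  m=+1: Y*=+0.508773+0.009562i  Y=+0.030452+0.324752i  product +0.012388+0.165516i
  m=+2: Y*=-0.188136-0.007074i  Y=+0.085423-0.016162i  product -0.016186+0.002436i
  m=+3: Y*=+0.040991+0.002313i  Y=+0.112849+0.391723i  product +0.003720+0.016318i
  m=+4: Y*=-0.005698-0.000429i  Y=-0.324954+0.127530i  product +0.001906-0.000587i
  m=+5: Y*=+0.000468+0.000044i  Y=-0.063806-0.126399i  product -0.000024-0.000062i
Accumulated sum -0.090495-0.000000i; after 4π/(2l+1) scaling, -0.103382-0.000000i ⇒ P_5 = -0.103382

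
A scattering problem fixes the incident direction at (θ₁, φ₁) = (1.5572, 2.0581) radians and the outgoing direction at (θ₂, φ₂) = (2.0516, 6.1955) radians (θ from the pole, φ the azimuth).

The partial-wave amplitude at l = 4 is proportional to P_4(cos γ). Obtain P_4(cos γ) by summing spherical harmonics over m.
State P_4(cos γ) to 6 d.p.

Term-by-term m-sum for l=4 (normalisation 4π/9 = 1.396263):
  m=-4: Y*=-0.16343 + 0.41107j  Y=0.25682 + 0.09396j  product -0.08060 + 0.09021j
  m=-3: Y*=0.01691 - 0.00185j  Y=-0.38959 - 0.10492j  product -0.00678 - 0.00105j
  m=-2: Y*=0.18755 + 0.27640j  Y=0.12877 + 0.02282j  product 0.01784 + 0.03987j
  m=-1: Y*=0.00903 - 0.01704j  Y=0.29039 + 0.02553j  product 0.00306 - 0.00472j
  m=+0: Y*=0.31677 + 0.00000j  Y=-0.19207 + 0.00000j  product -0.06084 + 0.00000j
  m=+1: Y*=-0.00903 - 0.01704j  Y=-0.29039 + 0.02553j  product 0.00306 + 0.00472j
  m=+2: Y*=0.18755 - 0.27640j  Y=0.12877 - 0.02282j  product 0.01784 - 0.03987j
  m=+3: Y*=-0.01691 - 0.00185j  Y=0.38959 - 0.10492j  product -0.00678 + 0.00105j
  m=+4: Y*=-0.16343 - 0.41107j  Y=0.25682 - 0.09396j  product -0.08060 - 0.09021j
Accumulated sum -0.19380 - 0.00000j; after 4π/(2l+1) scaling, -0.27059 - 0.00000j ⇒ P_4 = -0.270592

-0.270592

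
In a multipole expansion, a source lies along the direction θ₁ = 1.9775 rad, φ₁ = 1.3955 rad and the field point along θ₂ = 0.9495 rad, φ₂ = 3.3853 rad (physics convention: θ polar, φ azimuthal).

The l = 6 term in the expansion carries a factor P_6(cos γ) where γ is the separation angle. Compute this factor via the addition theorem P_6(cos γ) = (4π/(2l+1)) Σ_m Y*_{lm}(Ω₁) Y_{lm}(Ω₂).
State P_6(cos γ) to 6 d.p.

Term-by-term m-sum for l=6 (normalisation 4π/13 = 0.966644):
  term(m=-6) = +0.032769+0.023770i   from Y*(Ω₁)=-0.143815+0.251751i, Y(Ω₂)=+0.015127-0.138804i
  term(m=-5) = +0.129672-0.074974i   from Y*(Ω₁)=-0.332446-0.276800i, Y(Ω₂)=-0.119463+0.324988i
  term(m=-4) = -0.008180-0.077457i   from Y*(Ω₁)=+0.139918-0.118135i, Y(Ω₂)=+0.238746-0.352012i
  term(m=-3) = +0.035986+0.011678i   from Y*(Ω₁)=-0.128132-0.220761i, Y(Ω₂)=-0.110338+0.098967i
  term(m=-2) = -0.052306+0.058121i   from Y*(Ω₁)=+0.260249-0.095173i, Y(Ω₂)=-0.249313+0.132154i
  term(m=-1) = -0.018198-0.040859i   from Y*(Ω₁)=-0.029067-0.164112i, Y(Ω₂)=+0.260438-0.064758i
  term(m=+0) = +0.063222+0.000000i   from Y*(Ω₁)=+0.292581-0.000000i, Y(Ω₂)=+0.216084+0.000000i
  term(m=+1) = -0.018198+0.040859i   from Y*(Ω₁)=+0.029067-0.164112i, Y(Ω₂)=-0.260438-0.064758i
  term(m=+2) = -0.052306-0.058121i   from Y*(Ω₁)=+0.260249+0.095173i, Y(Ω₂)=-0.249313-0.132154i
  term(m=+3) = +0.035986-0.011678i   from Y*(Ω₁)=+0.128132-0.220761i, Y(Ω₂)=+0.110338+0.098967i
  term(m=+4) = -0.008180+0.077457i   from Y*(Ω₁)=+0.139918+0.118135i, Y(Ω₂)=+0.238746+0.352012i
  term(m=+5) = +0.129672+0.074974i   from Y*(Ω₁)=+0.332446-0.276800i, Y(Ω₂)=+0.119463+0.324988i
  term(m=+6) = +0.032769-0.023770i   from Y*(Ω₁)=-0.143815-0.251751i, Y(Ω₂)=+0.015127+0.138804i
Accumulated sum +0.302707+0.000000i; after 4π/(2l+1) scaling, +0.292610+0.000000i ⇒ P_6 = 0.292610

0.292610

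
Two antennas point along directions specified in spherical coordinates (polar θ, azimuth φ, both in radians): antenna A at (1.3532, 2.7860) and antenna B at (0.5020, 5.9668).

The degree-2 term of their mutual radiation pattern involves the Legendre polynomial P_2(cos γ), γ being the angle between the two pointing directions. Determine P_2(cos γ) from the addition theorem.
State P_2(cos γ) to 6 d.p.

Term-by-term m-sum for l=2 (normalisation 4π/5 = 2.513274):
  m=-2: +0.278998-0.240383i × +0.072120+0.052891i = +0.032835-0.002580i  (running Σ = +0.032835-0.002580i)
  m=-1: -0.152660+0.056695i × +0.309697+0.101389i = -0.053026+0.002080i  (running Σ = -0.020191-0.000500i)
  m=0: -0.271295-0.000000i × +0.411712+0.000000i = -0.111695-0.000000i  (running Σ = -0.131886-0.000500i)
  m=1: +0.152660+0.056695i × -0.309697+0.101389i = -0.053026-0.002080i  (running Σ = -0.184913-0.002580i)
  m=2: +0.278998+0.240383i × +0.072120-0.052891i = +0.032835+0.002580i  (running Σ = -0.152077+0.000000i)
Total Σ_m = -0.152077+0.000000i. Multiply by 2.513274: -0.382212+0.000000i. P_2(cos γ) = -0.382212

-0.382212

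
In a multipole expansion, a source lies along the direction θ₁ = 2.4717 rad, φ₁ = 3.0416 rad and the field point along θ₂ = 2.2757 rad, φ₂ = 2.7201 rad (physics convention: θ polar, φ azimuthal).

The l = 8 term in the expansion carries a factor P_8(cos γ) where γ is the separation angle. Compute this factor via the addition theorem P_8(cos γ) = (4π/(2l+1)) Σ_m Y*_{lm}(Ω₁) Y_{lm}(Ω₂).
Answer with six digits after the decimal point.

Addition theorem: P_8(cos γ) = (4π/17) Σ_m Y*_{lm}(Ω₁) Y_{lm}(Ω₂), m = −8…8:
  [-8]  conj(Y_{8,-8})(Ω₁) = (0.007933, -0.008167) ; Y_{8,-8}(Ω₂) = (-0.056846, -0.013331) ; Δ = (-0.000560, 0.000359)
  [-7]  conj(Y_{8,-7})(Ω₁) = (0.043978, -0.037038) ; Y_{8,-7}(Ω₂) = (-0.195065, 0.037746) ; Δ = (-0.007180, 0.008885)
  [-6]  conj(Y_{8,-6})(Ω₁) = (0.146276, -0.100064) ; Y_{8,-6}(Ω₂) = (-0.318568, 0.223906) ; Δ = (-0.024194, 0.064629)
  [-5]  conj(Y_{8,-5})(Ω₁) = (0.320947, -0.175319) ; Y_{8,-5}(Ω₂) = (-0.227742, 0.382819) ; Δ = (-0.005978, 0.162792)
  [-4]  conj(Y_{8,-4})(Ω₁) = (0.443033, -0.187296) ; Y_{8,-4}(Ω₂) = (-0.020174, 0.174384) ; Δ = (0.023724, 0.081036)
  [-3]  conj(Y_{8,-3})(Ω₁) = (0.273913, -0.084725) ; Y_{8,-3}(Ω₂) = (-0.078537, -0.248322) ; Δ = (-0.042551, -0.061364)
  [-2]  conj(Y_{8,-2})(Ω₁) = (-0.187461, 0.037997) ; Y_{8,-2}(Ω₂) = (-0.220201, -0.247144) ; Δ = (0.050670, 0.037963)
  [-1]  conj(Y_{8,-1})(Ω₁) = (-0.391887, 0.039317) ; Y_{8,-1}(Ω₂) = (0.107916, 0.048386) ; Δ = (-0.044193, -0.014719)
  [+0]  conj(Y_{8,0})(Ω₁) = (0.071397, -0.000000) ; Y_{8,0}(Ω₂) = (0.350096, 0.000000) ; Δ = (0.024996, 0.000000)
  [+1]  conj(Y_{8,1})(Ω₁) = (0.391887, 0.039317) ; Y_{8,1}(Ω₂) = (-0.107916, 0.048386) ; Δ = (-0.044193, 0.014719)
  [+2]  conj(Y_{8,2})(Ω₁) = (-0.187461, -0.037997) ; Y_{8,2}(Ω₂) = (-0.220201, 0.247144) ; Δ = (0.050670, -0.037963)
  [+3]  conj(Y_{8,3})(Ω₁) = (-0.273913, -0.084725) ; Y_{8,3}(Ω₂) = (0.078537, -0.248322) ; Δ = (-0.042551, 0.061364)
  [+4]  conj(Y_{8,4})(Ω₁) = (0.443033, 0.187296) ; Y_{8,4}(Ω₂) = (-0.020174, -0.174384) ; Δ = (0.023724, -0.081036)
  [+5]  conj(Y_{8,5})(Ω₁) = (-0.320947, -0.175319) ; Y_{8,5}(Ω₂) = (0.227742, 0.382819) ; Δ = (-0.005978, -0.162792)
  [+6]  conj(Y_{8,6})(Ω₁) = (0.146276, 0.100064) ; Y_{8,6}(Ω₂) = (-0.318568, -0.223906) ; Δ = (-0.024194, -0.064629)
  [+7]  conj(Y_{8,7})(Ω₁) = (-0.043978, -0.037038) ; Y_{8,7}(Ω₂) = (0.195065, 0.037746) ; Δ = (-0.007180, -0.008885)
  [+8]  conj(Y_{8,8})(Ω₁) = (0.007933, 0.008167) ; Y_{8,8}(Ω₂) = (-0.056846, 0.013331) ; Δ = (-0.000560, -0.000359)
Total Σ_m = (-0.075531, -0.000000). Multiply by 0.739198: (-0.055832, -0.000000). P_8(cos γ) = -0.055832

-0.055832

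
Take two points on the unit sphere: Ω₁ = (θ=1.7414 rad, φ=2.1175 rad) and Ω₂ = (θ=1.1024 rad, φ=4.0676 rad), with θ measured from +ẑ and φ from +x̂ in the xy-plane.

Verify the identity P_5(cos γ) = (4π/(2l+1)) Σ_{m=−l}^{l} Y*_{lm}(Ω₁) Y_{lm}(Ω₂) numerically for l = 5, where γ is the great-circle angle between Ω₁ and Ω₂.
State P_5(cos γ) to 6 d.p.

-0.267658

Term-by-term m-sum for l=5 (normalisation 4π/11 = 1.142397):
  term(m=-5) = -0.10730 + 0.03624j   from Y*(Ω₁)=-0.17120 - 0.39598j, Y(Ω₂)=0.02160 - 0.26164j
  term(m=-4) = -0.00529 + 0.09858j   from Y*(Ω₁)=0.13580 - 0.19183j, Y(Ω₂)=-0.35533 + 0.22398j
  term(m=-3) = -0.04564 - 0.02109j   from Y*(Ω₁)=-0.24461 - 0.01698j, Y(Ω₂)=0.19165 + 0.07292j
  term(m=-2) = 0.04386 - 0.04157j   from Y*(Ω₁)=-0.11729 - 0.22674j, Y(Ω₂)=0.06569 + 0.22740j
  term(m=-1) = 0.02012 + 0.05047j   from Y*(Ω₁)=-0.10074 + 0.16553j, Y(Ω₂)=0.16851 - 0.22408j
  term(m=+0) = -0.04578 + 0.00000j   from Y*(Ω₁)=-0.25881 + 0.00000j, Y(Ω₂)=0.17688 + 0.00000j
  term(m=+1) = 0.02012 - 0.05047j   from Y*(Ω₁)=0.10074 + 0.16553j, Y(Ω₂)=-0.16851 - 0.22408j
  term(m=+2) = 0.04386 + 0.04157j   from Y*(Ω₁)=-0.11729 + 0.22674j, Y(Ω₂)=0.06569 - 0.22740j
  term(m=+3) = -0.04564 + 0.02109j   from Y*(Ω₁)=0.24461 - 0.01698j, Y(Ω₂)=-0.19165 + 0.07292j
  term(m=+4) = -0.00529 - 0.09858j   from Y*(Ω₁)=0.13580 + 0.19183j, Y(Ω₂)=-0.35533 - 0.22398j
  term(m=+5) = -0.10730 - 0.03624j   from Y*(Ω₁)=0.17120 - 0.39598j, Y(Ω₂)=-0.02160 - 0.26164j
Accumulated sum -0.23430 + 0.00000j; after 4π/(2l+1) scaling, -0.26766 + 0.00000j ⇒ P_5 = -0.267658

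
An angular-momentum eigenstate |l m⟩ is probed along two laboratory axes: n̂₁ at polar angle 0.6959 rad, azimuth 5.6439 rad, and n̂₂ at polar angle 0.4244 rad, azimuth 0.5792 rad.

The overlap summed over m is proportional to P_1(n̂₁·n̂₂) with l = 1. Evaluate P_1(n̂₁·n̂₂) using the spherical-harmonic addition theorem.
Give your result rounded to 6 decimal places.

Expand P_1 via completeness: Σ_{m} conj(Y_{1,m}) at Ω₁ times Y_{1,m} at Ω₂ —
  [-1]  conj(Y_{1,-1})(Ω₁) = +0.177749-0.132145i ; Y_{1,-1}(Ω₂) = +0.119062-0.077870i ; Δ = +0.010873-0.029575i
  [+0]  conj(Y_{1,0})(Ω₁) = +0.374991-0.000000i ; Y_{1,0}(Ω₂) = +0.445257+0.000000i ; Δ = +0.166967+0.000000i
  [+1]  conj(Y_{1,1})(Ω₁) = -0.177749-0.132145i ; Y_{1,1}(Ω₂) = -0.119062-0.077870i ; Δ = +0.010873+0.029575i
Accumulated sum +0.188714+0.000000i; after 4π/(2l+1) scaling, +0.790482+0.000000i ⇒ P_1 = 0.790482

0.790482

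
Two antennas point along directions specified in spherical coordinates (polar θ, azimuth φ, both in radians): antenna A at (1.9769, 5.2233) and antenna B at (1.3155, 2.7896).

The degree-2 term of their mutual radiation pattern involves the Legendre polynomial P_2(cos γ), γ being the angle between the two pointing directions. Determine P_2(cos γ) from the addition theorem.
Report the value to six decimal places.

0.401122

Term-by-term m-sum for l=2 (normalisation 4π/5 = 2.513274):
  m=-2: -0.17011 - 0.27809j × 0.27567 + 0.23408j = 0.01820 - 0.11648j  (running Σ = 0.01820 - 0.11648j)
  m=-1: -0.13709 + 0.24456j × -0.17720 - 0.06508j = 0.04021 - 0.03441j  (running Σ = 0.05841 - 0.15089j)
  m=0: -0.16774 + 0.00000j × -0.25505 + 0.00000j = 0.04278 + 0.00000j  (running Σ = 0.10119 - 0.15089j)
  m=1: 0.13709 + 0.24456j × 0.17720 - 0.06508j = 0.04021 + 0.03441j  (running Σ = 0.14140 - 0.11648j)
  m=2: -0.17011 + 0.27809j × 0.27567 - 0.23408j = 0.01820 + 0.11648j  (running Σ = 0.15960 - 0.00000j)
Σ over m = 0.15960 - 0.00000j; ×(4π/5) → 0.40112 - 0.00000j. Real part: 0.401122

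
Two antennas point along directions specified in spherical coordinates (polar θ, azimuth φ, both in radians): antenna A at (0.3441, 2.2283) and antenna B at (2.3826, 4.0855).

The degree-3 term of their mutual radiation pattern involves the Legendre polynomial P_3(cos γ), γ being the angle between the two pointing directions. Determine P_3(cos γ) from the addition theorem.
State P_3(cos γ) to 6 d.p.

0.074148

Addition theorem: P_3(cos γ) = (4π/7) Σ_m Y*_{lm}(Ω₁) Y_{lm}(Ω₂), m = −3…3:
  m=-3: (0.014743, 0.006263) × (0.129510, 0.041467) = (0.001650, 0.001422)  (running Σ = (0.001650, 0.001422))
  m=-2: (-0.027702, -0.105926) × (0.109472, 0.333671) = (0.032312, -0.020839)  (running Σ = (0.033962, -0.019417))
  m=-1: (-0.228605, 0.296077) × (-0.212926, 0.293950) = (-0.038356, -0.130241)  (running Σ = (-0.004394, -0.149657))
  m=0: (0.502703, -0.000000) × (0.099645, 0.000000) = (0.050092, 0.000000)  (running Σ = (0.045698, -0.149657))
  m=1: (0.228605, 0.296077) × (0.212926, 0.293950) = (-0.038356, 0.130241)  (running Σ = (0.007342, -0.019417))
  m=2: (-0.027702, 0.105926) × (0.109472, -0.333671) = (0.032312, 0.020839)  (running Σ = (0.039654, 0.001422))
  m=3: (-0.014743, 0.006263) × (-0.129510, 0.041467) = (0.001650, -0.001422)  (running Σ = (0.041304, -0.000000))
Accumulated sum (0.041304, -0.000000); after 4π/(2l+1) scaling, (0.074148, -0.000000) ⇒ P_3 = 0.074148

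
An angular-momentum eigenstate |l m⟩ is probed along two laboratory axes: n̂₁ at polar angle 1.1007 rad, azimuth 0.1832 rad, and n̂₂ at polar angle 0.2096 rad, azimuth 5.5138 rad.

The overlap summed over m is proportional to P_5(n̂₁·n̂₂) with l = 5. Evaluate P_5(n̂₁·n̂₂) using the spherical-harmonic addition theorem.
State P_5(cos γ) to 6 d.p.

-0.029597

Summing Y*_{l m}(θ₁,φ₁)·Y_{l m}(θ₂,φ₂) over m ∈ [−5, 5]; prefactor 4π/(2·5+1) = 1.142397:
  m=-5: +0.159193+0.207337i × -0.000138-0.000117i = +0.000002-0.000047i  (running Σ = +0.000002-0.000047i)
  m=-4: +0.312186+0.280959i × -0.002685+0.000172i = -0.000887-0.000701i  (running Σ = -0.000884-0.000748i)
  m=-3: +0.176980+0.108410i × -0.015945+0.017555i = -0.004725+0.001378i  (running Σ = -0.005609+0.000630i)
  m=-2: -0.219008-0.084039i × +0.004297+0.134141i = +0.010332-0.029739i  (running Σ = +0.004723-0.029109i)
  m=-1: -0.277522-0.051419i × +0.326820+0.316517i = -0.074425-0.104645i  (running Σ = -0.069702-0.133754i)
  m=0: +0.174260-0.000000i × +0.651306+0.000000i = +0.113497+0.000000i  (running Σ = +0.043794-0.133754i)
  m=1: +0.277522-0.051419i × -0.326820+0.316517i = -0.074425+0.104645i  (running Σ = -0.030631-0.029109i)
  m=2: -0.219008+0.084039i × +0.004297-0.134141i = +0.010332+0.029739i  (running Σ = -0.020299+0.000630i)
  m=3: -0.176980+0.108410i × +0.015945+0.017555i = -0.004725-0.001378i  (running Σ = -0.025024-0.000748i)
  m=4: +0.312186-0.280959i × -0.002685-0.000172i = -0.000887+0.000701i  (running Σ = -0.025910-0.000047i)
  m=5: -0.159193+0.207337i × +0.000138-0.000117i = +0.000002+0.000047i  (running Σ = -0.025908+0.000000i)
Σ over m = -0.025908+0.000000i; ×(4π/11) → -0.029597+0.000000i. Real part: -0.029597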